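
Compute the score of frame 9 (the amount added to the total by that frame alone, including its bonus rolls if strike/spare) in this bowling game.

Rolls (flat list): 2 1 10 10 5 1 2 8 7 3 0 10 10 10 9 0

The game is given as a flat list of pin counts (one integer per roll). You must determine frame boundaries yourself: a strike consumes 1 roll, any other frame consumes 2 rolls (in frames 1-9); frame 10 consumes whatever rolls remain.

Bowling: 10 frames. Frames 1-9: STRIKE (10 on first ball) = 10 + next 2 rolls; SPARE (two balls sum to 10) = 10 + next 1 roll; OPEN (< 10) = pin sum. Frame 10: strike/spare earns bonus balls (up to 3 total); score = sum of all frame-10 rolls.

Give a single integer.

Frame 1: OPEN (2+1=3). Cumulative: 3
Frame 2: STRIKE. 10 + next two rolls (10+5) = 25. Cumulative: 28
Frame 3: STRIKE. 10 + next two rolls (5+1) = 16. Cumulative: 44
Frame 4: OPEN (5+1=6). Cumulative: 50
Frame 5: SPARE (2+8=10). 10 + next roll (7) = 17. Cumulative: 67
Frame 6: SPARE (7+3=10). 10 + next roll (0) = 10. Cumulative: 77
Frame 7: SPARE (0+10=10). 10 + next roll (10) = 20. Cumulative: 97
Frame 8: STRIKE. 10 + next two rolls (10+9) = 29. Cumulative: 126
Frame 9: STRIKE. 10 + next two rolls (9+0) = 19. Cumulative: 145
Frame 10: OPEN. Sum of all frame-10 rolls (9+0) = 9. Cumulative: 154

Answer: 19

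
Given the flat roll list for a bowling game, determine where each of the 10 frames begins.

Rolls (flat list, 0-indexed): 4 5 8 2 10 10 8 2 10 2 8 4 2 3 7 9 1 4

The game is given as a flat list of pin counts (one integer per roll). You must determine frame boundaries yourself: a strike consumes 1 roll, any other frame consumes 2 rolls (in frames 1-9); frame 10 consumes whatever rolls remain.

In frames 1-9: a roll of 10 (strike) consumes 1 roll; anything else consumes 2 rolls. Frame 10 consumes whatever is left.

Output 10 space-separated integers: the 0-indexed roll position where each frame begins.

Answer: 0 2 4 5 6 8 9 11 13 15

Derivation:
Frame 1 starts at roll index 0: rolls=4,5 (sum=9), consumes 2 rolls
Frame 2 starts at roll index 2: rolls=8,2 (sum=10), consumes 2 rolls
Frame 3 starts at roll index 4: roll=10 (strike), consumes 1 roll
Frame 4 starts at roll index 5: roll=10 (strike), consumes 1 roll
Frame 5 starts at roll index 6: rolls=8,2 (sum=10), consumes 2 rolls
Frame 6 starts at roll index 8: roll=10 (strike), consumes 1 roll
Frame 7 starts at roll index 9: rolls=2,8 (sum=10), consumes 2 rolls
Frame 8 starts at roll index 11: rolls=4,2 (sum=6), consumes 2 rolls
Frame 9 starts at roll index 13: rolls=3,7 (sum=10), consumes 2 rolls
Frame 10 starts at roll index 15: 3 remaining rolls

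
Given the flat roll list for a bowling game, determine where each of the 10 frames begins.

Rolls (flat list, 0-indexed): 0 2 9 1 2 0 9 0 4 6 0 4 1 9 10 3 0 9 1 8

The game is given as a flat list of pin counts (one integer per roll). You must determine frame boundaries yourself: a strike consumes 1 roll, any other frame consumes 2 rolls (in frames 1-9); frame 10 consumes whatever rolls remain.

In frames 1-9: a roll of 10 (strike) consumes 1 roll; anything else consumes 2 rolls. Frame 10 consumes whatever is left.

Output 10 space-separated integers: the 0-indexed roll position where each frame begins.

Frame 1 starts at roll index 0: rolls=0,2 (sum=2), consumes 2 rolls
Frame 2 starts at roll index 2: rolls=9,1 (sum=10), consumes 2 rolls
Frame 3 starts at roll index 4: rolls=2,0 (sum=2), consumes 2 rolls
Frame 4 starts at roll index 6: rolls=9,0 (sum=9), consumes 2 rolls
Frame 5 starts at roll index 8: rolls=4,6 (sum=10), consumes 2 rolls
Frame 6 starts at roll index 10: rolls=0,4 (sum=4), consumes 2 rolls
Frame 7 starts at roll index 12: rolls=1,9 (sum=10), consumes 2 rolls
Frame 8 starts at roll index 14: roll=10 (strike), consumes 1 roll
Frame 9 starts at roll index 15: rolls=3,0 (sum=3), consumes 2 rolls
Frame 10 starts at roll index 17: 3 remaining rolls

Answer: 0 2 4 6 8 10 12 14 15 17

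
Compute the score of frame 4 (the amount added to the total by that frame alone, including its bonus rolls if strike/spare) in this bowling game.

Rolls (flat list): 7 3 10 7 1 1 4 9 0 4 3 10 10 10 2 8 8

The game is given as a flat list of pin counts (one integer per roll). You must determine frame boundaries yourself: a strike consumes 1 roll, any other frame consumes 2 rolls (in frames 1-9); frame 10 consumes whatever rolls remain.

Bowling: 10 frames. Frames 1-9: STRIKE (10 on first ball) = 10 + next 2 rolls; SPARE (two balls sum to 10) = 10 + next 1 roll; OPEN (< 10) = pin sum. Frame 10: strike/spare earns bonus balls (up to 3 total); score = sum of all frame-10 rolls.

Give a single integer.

Answer: 5

Derivation:
Frame 1: SPARE (7+3=10). 10 + next roll (10) = 20. Cumulative: 20
Frame 2: STRIKE. 10 + next two rolls (7+1) = 18. Cumulative: 38
Frame 3: OPEN (7+1=8). Cumulative: 46
Frame 4: OPEN (1+4=5). Cumulative: 51
Frame 5: OPEN (9+0=9). Cumulative: 60
Frame 6: OPEN (4+3=7). Cumulative: 67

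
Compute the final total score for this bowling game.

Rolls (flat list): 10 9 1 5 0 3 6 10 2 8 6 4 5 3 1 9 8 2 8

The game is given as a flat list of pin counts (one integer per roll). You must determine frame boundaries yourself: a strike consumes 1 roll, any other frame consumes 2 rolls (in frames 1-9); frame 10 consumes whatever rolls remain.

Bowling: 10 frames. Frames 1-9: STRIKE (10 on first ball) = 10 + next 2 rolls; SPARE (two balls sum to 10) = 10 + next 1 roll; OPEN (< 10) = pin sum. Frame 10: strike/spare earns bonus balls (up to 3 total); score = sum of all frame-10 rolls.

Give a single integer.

Answer: 144

Derivation:
Frame 1: STRIKE. 10 + next two rolls (9+1) = 20. Cumulative: 20
Frame 2: SPARE (9+1=10). 10 + next roll (5) = 15. Cumulative: 35
Frame 3: OPEN (5+0=5). Cumulative: 40
Frame 4: OPEN (3+6=9). Cumulative: 49
Frame 5: STRIKE. 10 + next two rolls (2+8) = 20. Cumulative: 69
Frame 6: SPARE (2+8=10). 10 + next roll (6) = 16. Cumulative: 85
Frame 7: SPARE (6+4=10). 10 + next roll (5) = 15. Cumulative: 100
Frame 8: OPEN (5+3=8). Cumulative: 108
Frame 9: SPARE (1+9=10). 10 + next roll (8) = 18. Cumulative: 126
Frame 10: SPARE. Sum of all frame-10 rolls (8+2+8) = 18. Cumulative: 144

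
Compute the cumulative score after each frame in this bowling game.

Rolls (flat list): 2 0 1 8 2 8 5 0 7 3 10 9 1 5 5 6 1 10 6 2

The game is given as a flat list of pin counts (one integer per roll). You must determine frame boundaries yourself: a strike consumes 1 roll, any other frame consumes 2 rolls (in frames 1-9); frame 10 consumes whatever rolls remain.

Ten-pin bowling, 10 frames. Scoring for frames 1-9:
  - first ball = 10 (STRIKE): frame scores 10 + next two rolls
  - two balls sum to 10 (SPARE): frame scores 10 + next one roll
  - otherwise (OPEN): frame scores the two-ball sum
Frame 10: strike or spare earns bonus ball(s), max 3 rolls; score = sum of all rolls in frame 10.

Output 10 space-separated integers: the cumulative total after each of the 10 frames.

Frame 1: OPEN (2+0=2). Cumulative: 2
Frame 2: OPEN (1+8=9). Cumulative: 11
Frame 3: SPARE (2+8=10). 10 + next roll (5) = 15. Cumulative: 26
Frame 4: OPEN (5+0=5). Cumulative: 31
Frame 5: SPARE (7+3=10). 10 + next roll (10) = 20. Cumulative: 51
Frame 6: STRIKE. 10 + next two rolls (9+1) = 20. Cumulative: 71
Frame 7: SPARE (9+1=10). 10 + next roll (5) = 15. Cumulative: 86
Frame 8: SPARE (5+5=10). 10 + next roll (6) = 16. Cumulative: 102
Frame 9: OPEN (6+1=7). Cumulative: 109
Frame 10: STRIKE. Sum of all frame-10 rolls (10+6+2) = 18. Cumulative: 127

Answer: 2 11 26 31 51 71 86 102 109 127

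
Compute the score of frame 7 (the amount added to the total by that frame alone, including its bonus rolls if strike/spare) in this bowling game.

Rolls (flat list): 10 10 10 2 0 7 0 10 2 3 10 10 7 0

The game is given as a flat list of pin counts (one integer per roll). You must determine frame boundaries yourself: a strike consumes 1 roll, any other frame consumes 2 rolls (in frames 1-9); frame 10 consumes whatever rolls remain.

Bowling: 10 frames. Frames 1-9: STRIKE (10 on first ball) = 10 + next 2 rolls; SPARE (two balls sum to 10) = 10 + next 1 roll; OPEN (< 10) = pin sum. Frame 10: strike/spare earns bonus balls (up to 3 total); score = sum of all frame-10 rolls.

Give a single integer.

Frame 1: STRIKE. 10 + next two rolls (10+10) = 30. Cumulative: 30
Frame 2: STRIKE. 10 + next two rolls (10+2) = 22. Cumulative: 52
Frame 3: STRIKE. 10 + next two rolls (2+0) = 12. Cumulative: 64
Frame 4: OPEN (2+0=2). Cumulative: 66
Frame 5: OPEN (7+0=7). Cumulative: 73
Frame 6: STRIKE. 10 + next two rolls (2+3) = 15. Cumulative: 88
Frame 7: OPEN (2+3=5). Cumulative: 93
Frame 8: STRIKE. 10 + next two rolls (10+7) = 27. Cumulative: 120
Frame 9: STRIKE. 10 + next two rolls (7+0) = 17. Cumulative: 137

Answer: 5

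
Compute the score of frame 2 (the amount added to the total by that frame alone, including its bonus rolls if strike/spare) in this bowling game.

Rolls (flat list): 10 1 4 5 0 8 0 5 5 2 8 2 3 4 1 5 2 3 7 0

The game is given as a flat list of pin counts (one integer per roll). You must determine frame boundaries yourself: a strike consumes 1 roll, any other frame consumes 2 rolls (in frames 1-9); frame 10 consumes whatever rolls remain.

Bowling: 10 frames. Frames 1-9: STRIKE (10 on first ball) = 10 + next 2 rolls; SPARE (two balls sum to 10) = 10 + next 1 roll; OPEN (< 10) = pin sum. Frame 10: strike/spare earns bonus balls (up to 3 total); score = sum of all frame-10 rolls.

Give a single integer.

Answer: 5

Derivation:
Frame 1: STRIKE. 10 + next two rolls (1+4) = 15. Cumulative: 15
Frame 2: OPEN (1+4=5). Cumulative: 20
Frame 3: OPEN (5+0=5). Cumulative: 25
Frame 4: OPEN (8+0=8). Cumulative: 33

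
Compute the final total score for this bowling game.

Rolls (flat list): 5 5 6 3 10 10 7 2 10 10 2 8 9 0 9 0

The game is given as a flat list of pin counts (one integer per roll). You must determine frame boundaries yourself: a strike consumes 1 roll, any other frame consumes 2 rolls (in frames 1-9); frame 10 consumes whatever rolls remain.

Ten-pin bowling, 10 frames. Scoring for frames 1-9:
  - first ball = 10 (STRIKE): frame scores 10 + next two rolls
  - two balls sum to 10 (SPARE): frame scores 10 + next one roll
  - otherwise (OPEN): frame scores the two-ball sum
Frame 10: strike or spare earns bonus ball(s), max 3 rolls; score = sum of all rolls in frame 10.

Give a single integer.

Answer: 159

Derivation:
Frame 1: SPARE (5+5=10). 10 + next roll (6) = 16. Cumulative: 16
Frame 2: OPEN (6+3=9). Cumulative: 25
Frame 3: STRIKE. 10 + next two rolls (10+7) = 27. Cumulative: 52
Frame 4: STRIKE. 10 + next two rolls (7+2) = 19. Cumulative: 71
Frame 5: OPEN (7+2=9). Cumulative: 80
Frame 6: STRIKE. 10 + next two rolls (10+2) = 22. Cumulative: 102
Frame 7: STRIKE. 10 + next two rolls (2+8) = 20. Cumulative: 122
Frame 8: SPARE (2+8=10). 10 + next roll (9) = 19. Cumulative: 141
Frame 9: OPEN (9+0=9). Cumulative: 150
Frame 10: OPEN. Sum of all frame-10 rolls (9+0) = 9. Cumulative: 159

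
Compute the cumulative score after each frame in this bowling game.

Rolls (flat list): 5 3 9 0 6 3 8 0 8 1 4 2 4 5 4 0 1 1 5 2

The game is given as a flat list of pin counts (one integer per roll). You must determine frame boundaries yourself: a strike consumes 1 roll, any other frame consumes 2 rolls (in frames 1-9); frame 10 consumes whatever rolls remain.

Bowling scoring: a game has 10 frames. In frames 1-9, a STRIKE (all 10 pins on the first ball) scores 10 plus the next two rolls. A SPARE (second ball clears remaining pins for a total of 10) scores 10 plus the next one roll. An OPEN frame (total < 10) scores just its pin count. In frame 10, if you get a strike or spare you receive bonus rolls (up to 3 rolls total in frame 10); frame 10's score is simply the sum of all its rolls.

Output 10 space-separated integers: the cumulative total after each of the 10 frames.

Frame 1: OPEN (5+3=8). Cumulative: 8
Frame 2: OPEN (9+0=9). Cumulative: 17
Frame 3: OPEN (6+3=9). Cumulative: 26
Frame 4: OPEN (8+0=8). Cumulative: 34
Frame 5: OPEN (8+1=9). Cumulative: 43
Frame 6: OPEN (4+2=6). Cumulative: 49
Frame 7: OPEN (4+5=9). Cumulative: 58
Frame 8: OPEN (4+0=4). Cumulative: 62
Frame 9: OPEN (1+1=2). Cumulative: 64
Frame 10: OPEN. Sum of all frame-10 rolls (5+2) = 7. Cumulative: 71

Answer: 8 17 26 34 43 49 58 62 64 71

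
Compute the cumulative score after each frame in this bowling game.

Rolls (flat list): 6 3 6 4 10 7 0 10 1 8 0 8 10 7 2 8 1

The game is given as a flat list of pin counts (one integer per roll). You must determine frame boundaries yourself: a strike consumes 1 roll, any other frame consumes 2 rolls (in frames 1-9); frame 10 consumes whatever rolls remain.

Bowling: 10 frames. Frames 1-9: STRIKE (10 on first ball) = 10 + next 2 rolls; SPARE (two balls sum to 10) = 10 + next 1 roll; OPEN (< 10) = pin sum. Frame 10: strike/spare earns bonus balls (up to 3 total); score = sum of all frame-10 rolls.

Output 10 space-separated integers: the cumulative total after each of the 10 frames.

Answer: 9 29 46 53 72 81 89 108 117 126

Derivation:
Frame 1: OPEN (6+3=9). Cumulative: 9
Frame 2: SPARE (6+4=10). 10 + next roll (10) = 20. Cumulative: 29
Frame 3: STRIKE. 10 + next two rolls (7+0) = 17. Cumulative: 46
Frame 4: OPEN (7+0=7). Cumulative: 53
Frame 5: STRIKE. 10 + next two rolls (1+8) = 19. Cumulative: 72
Frame 6: OPEN (1+8=9). Cumulative: 81
Frame 7: OPEN (0+8=8). Cumulative: 89
Frame 8: STRIKE. 10 + next two rolls (7+2) = 19. Cumulative: 108
Frame 9: OPEN (7+2=9). Cumulative: 117
Frame 10: OPEN. Sum of all frame-10 rolls (8+1) = 9. Cumulative: 126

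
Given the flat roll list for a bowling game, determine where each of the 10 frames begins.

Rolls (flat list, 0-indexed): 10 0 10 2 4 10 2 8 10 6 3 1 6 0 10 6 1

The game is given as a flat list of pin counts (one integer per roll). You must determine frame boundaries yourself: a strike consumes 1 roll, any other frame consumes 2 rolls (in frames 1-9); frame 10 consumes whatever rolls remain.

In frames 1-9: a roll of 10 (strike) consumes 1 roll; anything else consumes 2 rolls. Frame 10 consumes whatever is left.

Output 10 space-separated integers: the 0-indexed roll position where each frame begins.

Frame 1 starts at roll index 0: roll=10 (strike), consumes 1 roll
Frame 2 starts at roll index 1: rolls=0,10 (sum=10), consumes 2 rolls
Frame 3 starts at roll index 3: rolls=2,4 (sum=6), consumes 2 rolls
Frame 4 starts at roll index 5: roll=10 (strike), consumes 1 roll
Frame 5 starts at roll index 6: rolls=2,8 (sum=10), consumes 2 rolls
Frame 6 starts at roll index 8: roll=10 (strike), consumes 1 roll
Frame 7 starts at roll index 9: rolls=6,3 (sum=9), consumes 2 rolls
Frame 8 starts at roll index 11: rolls=1,6 (sum=7), consumes 2 rolls
Frame 9 starts at roll index 13: rolls=0,10 (sum=10), consumes 2 rolls
Frame 10 starts at roll index 15: 2 remaining rolls

Answer: 0 1 3 5 6 8 9 11 13 15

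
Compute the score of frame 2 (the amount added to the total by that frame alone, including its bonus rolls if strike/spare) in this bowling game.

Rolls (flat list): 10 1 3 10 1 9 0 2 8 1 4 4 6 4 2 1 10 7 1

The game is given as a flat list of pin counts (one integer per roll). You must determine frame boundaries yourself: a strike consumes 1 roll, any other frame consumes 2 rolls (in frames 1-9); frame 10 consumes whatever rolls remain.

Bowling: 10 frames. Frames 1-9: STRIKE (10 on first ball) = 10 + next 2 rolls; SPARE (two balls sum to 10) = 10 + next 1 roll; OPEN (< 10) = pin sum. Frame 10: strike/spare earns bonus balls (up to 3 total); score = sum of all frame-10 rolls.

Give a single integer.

Frame 1: STRIKE. 10 + next two rolls (1+3) = 14. Cumulative: 14
Frame 2: OPEN (1+3=4). Cumulative: 18
Frame 3: STRIKE. 10 + next two rolls (1+9) = 20. Cumulative: 38
Frame 4: SPARE (1+9=10). 10 + next roll (0) = 10. Cumulative: 48

Answer: 4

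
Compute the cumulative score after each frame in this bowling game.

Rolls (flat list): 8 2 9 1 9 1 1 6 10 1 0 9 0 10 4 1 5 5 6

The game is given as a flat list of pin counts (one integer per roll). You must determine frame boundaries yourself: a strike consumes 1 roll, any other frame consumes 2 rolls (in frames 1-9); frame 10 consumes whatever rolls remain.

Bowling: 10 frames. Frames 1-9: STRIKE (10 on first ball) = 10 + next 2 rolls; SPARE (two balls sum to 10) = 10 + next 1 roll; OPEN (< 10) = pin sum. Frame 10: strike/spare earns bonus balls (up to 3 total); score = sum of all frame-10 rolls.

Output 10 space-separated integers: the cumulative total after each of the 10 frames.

Frame 1: SPARE (8+2=10). 10 + next roll (9) = 19. Cumulative: 19
Frame 2: SPARE (9+1=10). 10 + next roll (9) = 19. Cumulative: 38
Frame 3: SPARE (9+1=10). 10 + next roll (1) = 11. Cumulative: 49
Frame 4: OPEN (1+6=7). Cumulative: 56
Frame 5: STRIKE. 10 + next two rolls (1+0) = 11. Cumulative: 67
Frame 6: OPEN (1+0=1). Cumulative: 68
Frame 7: OPEN (9+0=9). Cumulative: 77
Frame 8: STRIKE. 10 + next two rolls (4+1) = 15. Cumulative: 92
Frame 9: OPEN (4+1=5). Cumulative: 97
Frame 10: SPARE. Sum of all frame-10 rolls (5+5+6) = 16. Cumulative: 113

Answer: 19 38 49 56 67 68 77 92 97 113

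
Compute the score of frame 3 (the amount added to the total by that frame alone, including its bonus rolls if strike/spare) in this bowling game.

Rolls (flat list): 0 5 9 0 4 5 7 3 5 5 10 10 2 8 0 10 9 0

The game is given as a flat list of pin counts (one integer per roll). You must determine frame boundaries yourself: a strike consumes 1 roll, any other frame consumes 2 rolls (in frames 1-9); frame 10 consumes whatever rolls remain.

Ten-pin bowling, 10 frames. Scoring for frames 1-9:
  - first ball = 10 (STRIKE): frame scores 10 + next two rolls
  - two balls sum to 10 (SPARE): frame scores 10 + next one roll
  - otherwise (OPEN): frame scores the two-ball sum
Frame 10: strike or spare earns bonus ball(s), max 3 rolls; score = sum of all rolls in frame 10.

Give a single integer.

Answer: 9

Derivation:
Frame 1: OPEN (0+5=5). Cumulative: 5
Frame 2: OPEN (9+0=9). Cumulative: 14
Frame 3: OPEN (4+5=9). Cumulative: 23
Frame 4: SPARE (7+3=10). 10 + next roll (5) = 15. Cumulative: 38
Frame 5: SPARE (5+5=10). 10 + next roll (10) = 20. Cumulative: 58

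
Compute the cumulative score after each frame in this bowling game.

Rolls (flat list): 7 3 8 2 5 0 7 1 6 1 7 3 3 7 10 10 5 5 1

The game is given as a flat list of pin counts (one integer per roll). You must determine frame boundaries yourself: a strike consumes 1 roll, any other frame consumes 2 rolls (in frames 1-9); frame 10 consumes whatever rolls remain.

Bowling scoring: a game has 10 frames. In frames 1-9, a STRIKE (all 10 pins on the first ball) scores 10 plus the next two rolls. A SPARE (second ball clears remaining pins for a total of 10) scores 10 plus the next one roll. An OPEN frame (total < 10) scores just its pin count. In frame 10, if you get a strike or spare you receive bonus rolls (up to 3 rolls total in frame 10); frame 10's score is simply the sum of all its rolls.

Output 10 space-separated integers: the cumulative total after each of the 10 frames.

Frame 1: SPARE (7+3=10). 10 + next roll (8) = 18. Cumulative: 18
Frame 2: SPARE (8+2=10). 10 + next roll (5) = 15. Cumulative: 33
Frame 3: OPEN (5+0=5). Cumulative: 38
Frame 4: OPEN (7+1=8). Cumulative: 46
Frame 5: OPEN (6+1=7). Cumulative: 53
Frame 6: SPARE (7+3=10). 10 + next roll (3) = 13. Cumulative: 66
Frame 7: SPARE (3+7=10). 10 + next roll (10) = 20. Cumulative: 86
Frame 8: STRIKE. 10 + next two rolls (10+5) = 25. Cumulative: 111
Frame 9: STRIKE. 10 + next two rolls (5+5) = 20. Cumulative: 131
Frame 10: SPARE. Sum of all frame-10 rolls (5+5+1) = 11. Cumulative: 142

Answer: 18 33 38 46 53 66 86 111 131 142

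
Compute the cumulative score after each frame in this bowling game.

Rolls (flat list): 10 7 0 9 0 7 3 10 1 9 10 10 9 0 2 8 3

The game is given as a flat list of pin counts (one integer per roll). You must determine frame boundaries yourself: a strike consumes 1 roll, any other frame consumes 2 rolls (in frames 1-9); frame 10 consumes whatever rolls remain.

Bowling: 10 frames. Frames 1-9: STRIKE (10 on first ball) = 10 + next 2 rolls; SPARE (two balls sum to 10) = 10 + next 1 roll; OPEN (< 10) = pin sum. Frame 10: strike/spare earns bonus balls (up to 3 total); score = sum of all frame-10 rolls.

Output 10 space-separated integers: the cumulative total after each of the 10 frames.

Answer: 17 24 33 53 73 93 122 141 150 163

Derivation:
Frame 1: STRIKE. 10 + next two rolls (7+0) = 17. Cumulative: 17
Frame 2: OPEN (7+0=7). Cumulative: 24
Frame 3: OPEN (9+0=9). Cumulative: 33
Frame 4: SPARE (7+3=10). 10 + next roll (10) = 20. Cumulative: 53
Frame 5: STRIKE. 10 + next two rolls (1+9) = 20. Cumulative: 73
Frame 6: SPARE (1+9=10). 10 + next roll (10) = 20. Cumulative: 93
Frame 7: STRIKE. 10 + next two rolls (10+9) = 29. Cumulative: 122
Frame 8: STRIKE. 10 + next two rolls (9+0) = 19. Cumulative: 141
Frame 9: OPEN (9+0=9). Cumulative: 150
Frame 10: SPARE. Sum of all frame-10 rolls (2+8+3) = 13. Cumulative: 163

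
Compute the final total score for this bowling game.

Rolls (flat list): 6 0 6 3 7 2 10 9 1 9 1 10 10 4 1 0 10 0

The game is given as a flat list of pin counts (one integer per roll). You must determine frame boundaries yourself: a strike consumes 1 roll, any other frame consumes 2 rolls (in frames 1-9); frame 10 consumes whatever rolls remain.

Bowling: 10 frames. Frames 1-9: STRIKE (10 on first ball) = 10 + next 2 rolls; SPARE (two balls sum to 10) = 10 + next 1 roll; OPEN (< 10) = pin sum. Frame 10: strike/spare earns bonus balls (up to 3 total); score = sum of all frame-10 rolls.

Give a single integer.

Frame 1: OPEN (6+0=6). Cumulative: 6
Frame 2: OPEN (6+3=9). Cumulative: 15
Frame 3: OPEN (7+2=9). Cumulative: 24
Frame 4: STRIKE. 10 + next two rolls (9+1) = 20. Cumulative: 44
Frame 5: SPARE (9+1=10). 10 + next roll (9) = 19. Cumulative: 63
Frame 6: SPARE (9+1=10). 10 + next roll (10) = 20. Cumulative: 83
Frame 7: STRIKE. 10 + next two rolls (10+4) = 24. Cumulative: 107
Frame 8: STRIKE. 10 + next two rolls (4+1) = 15. Cumulative: 122
Frame 9: OPEN (4+1=5). Cumulative: 127
Frame 10: SPARE. Sum of all frame-10 rolls (0+10+0) = 10. Cumulative: 137

Answer: 137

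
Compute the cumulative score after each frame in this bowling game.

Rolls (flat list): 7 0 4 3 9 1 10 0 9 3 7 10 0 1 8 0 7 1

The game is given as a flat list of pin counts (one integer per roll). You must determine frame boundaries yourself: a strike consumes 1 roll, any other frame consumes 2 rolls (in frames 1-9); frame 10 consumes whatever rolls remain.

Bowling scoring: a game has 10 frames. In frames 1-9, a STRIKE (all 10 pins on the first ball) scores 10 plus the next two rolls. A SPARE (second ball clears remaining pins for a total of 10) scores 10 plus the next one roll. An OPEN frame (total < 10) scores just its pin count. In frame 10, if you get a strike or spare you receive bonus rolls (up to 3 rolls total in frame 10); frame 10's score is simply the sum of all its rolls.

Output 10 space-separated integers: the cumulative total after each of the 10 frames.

Answer: 7 14 34 53 62 82 93 94 102 110

Derivation:
Frame 1: OPEN (7+0=7). Cumulative: 7
Frame 2: OPEN (4+3=7). Cumulative: 14
Frame 3: SPARE (9+1=10). 10 + next roll (10) = 20. Cumulative: 34
Frame 4: STRIKE. 10 + next two rolls (0+9) = 19. Cumulative: 53
Frame 5: OPEN (0+9=9). Cumulative: 62
Frame 6: SPARE (3+7=10). 10 + next roll (10) = 20. Cumulative: 82
Frame 7: STRIKE. 10 + next two rolls (0+1) = 11. Cumulative: 93
Frame 8: OPEN (0+1=1). Cumulative: 94
Frame 9: OPEN (8+0=8). Cumulative: 102
Frame 10: OPEN. Sum of all frame-10 rolls (7+1) = 8. Cumulative: 110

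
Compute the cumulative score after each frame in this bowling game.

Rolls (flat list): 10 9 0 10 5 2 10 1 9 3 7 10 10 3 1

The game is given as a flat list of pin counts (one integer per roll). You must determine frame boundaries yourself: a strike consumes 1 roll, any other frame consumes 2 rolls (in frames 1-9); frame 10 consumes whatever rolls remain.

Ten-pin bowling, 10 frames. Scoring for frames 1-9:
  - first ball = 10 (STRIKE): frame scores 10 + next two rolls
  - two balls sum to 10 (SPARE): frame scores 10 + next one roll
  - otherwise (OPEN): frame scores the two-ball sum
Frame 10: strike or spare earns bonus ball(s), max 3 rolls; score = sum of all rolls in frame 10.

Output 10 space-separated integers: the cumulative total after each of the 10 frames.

Answer: 19 28 45 52 72 85 105 128 142 146

Derivation:
Frame 1: STRIKE. 10 + next two rolls (9+0) = 19. Cumulative: 19
Frame 2: OPEN (9+0=9). Cumulative: 28
Frame 3: STRIKE. 10 + next two rolls (5+2) = 17. Cumulative: 45
Frame 4: OPEN (5+2=7). Cumulative: 52
Frame 5: STRIKE. 10 + next two rolls (1+9) = 20. Cumulative: 72
Frame 6: SPARE (1+9=10). 10 + next roll (3) = 13. Cumulative: 85
Frame 7: SPARE (3+7=10). 10 + next roll (10) = 20. Cumulative: 105
Frame 8: STRIKE. 10 + next two rolls (10+3) = 23. Cumulative: 128
Frame 9: STRIKE. 10 + next two rolls (3+1) = 14. Cumulative: 142
Frame 10: OPEN. Sum of all frame-10 rolls (3+1) = 4. Cumulative: 146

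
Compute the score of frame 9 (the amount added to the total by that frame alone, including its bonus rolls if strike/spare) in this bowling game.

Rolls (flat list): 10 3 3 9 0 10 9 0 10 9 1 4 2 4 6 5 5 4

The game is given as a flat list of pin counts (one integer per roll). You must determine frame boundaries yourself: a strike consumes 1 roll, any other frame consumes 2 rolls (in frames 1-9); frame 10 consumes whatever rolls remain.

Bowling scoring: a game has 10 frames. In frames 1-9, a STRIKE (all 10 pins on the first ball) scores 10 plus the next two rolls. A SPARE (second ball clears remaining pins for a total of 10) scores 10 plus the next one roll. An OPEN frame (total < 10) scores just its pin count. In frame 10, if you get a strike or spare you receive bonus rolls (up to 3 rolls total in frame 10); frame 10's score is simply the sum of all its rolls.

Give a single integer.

Frame 1: STRIKE. 10 + next two rolls (3+3) = 16. Cumulative: 16
Frame 2: OPEN (3+3=6). Cumulative: 22
Frame 3: OPEN (9+0=9). Cumulative: 31
Frame 4: STRIKE. 10 + next two rolls (9+0) = 19. Cumulative: 50
Frame 5: OPEN (9+0=9). Cumulative: 59
Frame 6: STRIKE. 10 + next two rolls (9+1) = 20. Cumulative: 79
Frame 7: SPARE (9+1=10). 10 + next roll (4) = 14. Cumulative: 93
Frame 8: OPEN (4+2=6). Cumulative: 99
Frame 9: SPARE (4+6=10). 10 + next roll (5) = 15. Cumulative: 114
Frame 10: SPARE. Sum of all frame-10 rolls (5+5+4) = 14. Cumulative: 128

Answer: 15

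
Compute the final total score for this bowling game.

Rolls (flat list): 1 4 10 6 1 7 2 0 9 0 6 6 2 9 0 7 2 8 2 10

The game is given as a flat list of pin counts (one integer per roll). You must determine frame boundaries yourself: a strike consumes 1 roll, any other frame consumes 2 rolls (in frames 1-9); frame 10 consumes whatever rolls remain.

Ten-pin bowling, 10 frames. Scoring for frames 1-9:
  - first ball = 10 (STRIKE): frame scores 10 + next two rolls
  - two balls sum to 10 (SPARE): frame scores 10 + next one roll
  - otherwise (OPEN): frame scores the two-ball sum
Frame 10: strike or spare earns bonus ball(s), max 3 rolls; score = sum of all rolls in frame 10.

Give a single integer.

Answer: 99

Derivation:
Frame 1: OPEN (1+4=5). Cumulative: 5
Frame 2: STRIKE. 10 + next two rolls (6+1) = 17. Cumulative: 22
Frame 3: OPEN (6+1=7). Cumulative: 29
Frame 4: OPEN (7+2=9). Cumulative: 38
Frame 5: OPEN (0+9=9). Cumulative: 47
Frame 6: OPEN (0+6=6). Cumulative: 53
Frame 7: OPEN (6+2=8). Cumulative: 61
Frame 8: OPEN (9+0=9). Cumulative: 70
Frame 9: OPEN (7+2=9). Cumulative: 79
Frame 10: SPARE. Sum of all frame-10 rolls (8+2+10) = 20. Cumulative: 99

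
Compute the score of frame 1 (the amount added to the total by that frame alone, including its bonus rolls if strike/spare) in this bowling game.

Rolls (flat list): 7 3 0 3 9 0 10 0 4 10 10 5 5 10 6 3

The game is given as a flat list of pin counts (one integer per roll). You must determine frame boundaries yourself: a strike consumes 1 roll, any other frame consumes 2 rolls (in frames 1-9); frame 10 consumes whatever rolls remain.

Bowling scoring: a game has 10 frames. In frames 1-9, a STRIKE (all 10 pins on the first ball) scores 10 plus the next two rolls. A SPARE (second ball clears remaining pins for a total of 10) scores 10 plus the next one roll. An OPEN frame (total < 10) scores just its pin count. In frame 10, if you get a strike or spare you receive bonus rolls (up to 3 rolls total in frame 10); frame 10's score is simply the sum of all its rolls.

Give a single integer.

Frame 1: SPARE (7+3=10). 10 + next roll (0) = 10. Cumulative: 10
Frame 2: OPEN (0+3=3). Cumulative: 13
Frame 3: OPEN (9+0=9). Cumulative: 22

Answer: 10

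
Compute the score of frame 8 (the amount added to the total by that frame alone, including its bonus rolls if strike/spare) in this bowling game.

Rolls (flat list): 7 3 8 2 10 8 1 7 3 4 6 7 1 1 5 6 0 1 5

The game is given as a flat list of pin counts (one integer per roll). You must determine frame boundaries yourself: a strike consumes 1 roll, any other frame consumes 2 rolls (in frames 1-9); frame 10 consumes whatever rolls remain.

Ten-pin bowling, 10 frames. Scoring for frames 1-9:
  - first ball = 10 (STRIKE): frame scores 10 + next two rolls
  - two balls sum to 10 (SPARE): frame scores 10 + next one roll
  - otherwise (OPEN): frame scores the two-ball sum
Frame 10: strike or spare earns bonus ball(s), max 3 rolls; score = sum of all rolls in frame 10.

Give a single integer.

Frame 1: SPARE (7+3=10). 10 + next roll (8) = 18. Cumulative: 18
Frame 2: SPARE (8+2=10). 10 + next roll (10) = 20. Cumulative: 38
Frame 3: STRIKE. 10 + next two rolls (8+1) = 19. Cumulative: 57
Frame 4: OPEN (8+1=9). Cumulative: 66
Frame 5: SPARE (7+3=10). 10 + next roll (4) = 14. Cumulative: 80
Frame 6: SPARE (4+6=10). 10 + next roll (7) = 17. Cumulative: 97
Frame 7: OPEN (7+1=8). Cumulative: 105
Frame 8: OPEN (1+5=6). Cumulative: 111
Frame 9: OPEN (6+0=6). Cumulative: 117
Frame 10: OPEN. Sum of all frame-10 rolls (1+5) = 6. Cumulative: 123

Answer: 6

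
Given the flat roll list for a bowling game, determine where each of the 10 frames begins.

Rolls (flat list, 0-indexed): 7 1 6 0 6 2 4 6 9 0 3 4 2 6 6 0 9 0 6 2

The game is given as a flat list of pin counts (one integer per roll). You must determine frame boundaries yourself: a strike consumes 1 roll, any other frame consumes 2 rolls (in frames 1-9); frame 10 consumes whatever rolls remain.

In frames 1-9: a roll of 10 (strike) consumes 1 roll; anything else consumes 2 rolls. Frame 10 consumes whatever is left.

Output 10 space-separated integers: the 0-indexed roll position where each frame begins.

Answer: 0 2 4 6 8 10 12 14 16 18

Derivation:
Frame 1 starts at roll index 0: rolls=7,1 (sum=8), consumes 2 rolls
Frame 2 starts at roll index 2: rolls=6,0 (sum=6), consumes 2 rolls
Frame 3 starts at roll index 4: rolls=6,2 (sum=8), consumes 2 rolls
Frame 4 starts at roll index 6: rolls=4,6 (sum=10), consumes 2 rolls
Frame 5 starts at roll index 8: rolls=9,0 (sum=9), consumes 2 rolls
Frame 6 starts at roll index 10: rolls=3,4 (sum=7), consumes 2 rolls
Frame 7 starts at roll index 12: rolls=2,6 (sum=8), consumes 2 rolls
Frame 8 starts at roll index 14: rolls=6,0 (sum=6), consumes 2 rolls
Frame 9 starts at roll index 16: rolls=9,0 (sum=9), consumes 2 rolls
Frame 10 starts at roll index 18: 2 remaining rolls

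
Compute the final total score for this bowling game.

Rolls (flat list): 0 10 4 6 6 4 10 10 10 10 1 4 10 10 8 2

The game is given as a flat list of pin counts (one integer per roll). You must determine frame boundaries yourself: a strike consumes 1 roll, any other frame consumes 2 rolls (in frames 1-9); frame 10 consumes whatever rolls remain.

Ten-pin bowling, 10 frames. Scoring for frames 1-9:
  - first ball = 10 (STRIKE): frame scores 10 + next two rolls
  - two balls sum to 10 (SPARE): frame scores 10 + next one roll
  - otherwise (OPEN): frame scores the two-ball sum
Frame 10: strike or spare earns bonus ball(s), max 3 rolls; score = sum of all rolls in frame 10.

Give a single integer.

Answer: 199

Derivation:
Frame 1: SPARE (0+10=10). 10 + next roll (4) = 14. Cumulative: 14
Frame 2: SPARE (4+6=10). 10 + next roll (6) = 16. Cumulative: 30
Frame 3: SPARE (6+4=10). 10 + next roll (10) = 20. Cumulative: 50
Frame 4: STRIKE. 10 + next two rolls (10+10) = 30. Cumulative: 80
Frame 5: STRIKE. 10 + next two rolls (10+10) = 30. Cumulative: 110
Frame 6: STRIKE. 10 + next two rolls (10+1) = 21. Cumulative: 131
Frame 7: STRIKE. 10 + next two rolls (1+4) = 15. Cumulative: 146
Frame 8: OPEN (1+4=5). Cumulative: 151
Frame 9: STRIKE. 10 + next two rolls (10+8) = 28. Cumulative: 179
Frame 10: STRIKE. Sum of all frame-10 rolls (10+8+2) = 20. Cumulative: 199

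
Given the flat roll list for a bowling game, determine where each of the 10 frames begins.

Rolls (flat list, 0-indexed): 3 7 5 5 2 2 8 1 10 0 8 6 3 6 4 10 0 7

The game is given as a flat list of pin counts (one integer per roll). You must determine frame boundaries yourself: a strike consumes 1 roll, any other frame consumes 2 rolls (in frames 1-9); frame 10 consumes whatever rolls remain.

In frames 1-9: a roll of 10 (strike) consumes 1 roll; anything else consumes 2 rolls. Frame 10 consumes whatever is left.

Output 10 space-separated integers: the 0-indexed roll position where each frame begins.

Frame 1 starts at roll index 0: rolls=3,7 (sum=10), consumes 2 rolls
Frame 2 starts at roll index 2: rolls=5,5 (sum=10), consumes 2 rolls
Frame 3 starts at roll index 4: rolls=2,2 (sum=4), consumes 2 rolls
Frame 4 starts at roll index 6: rolls=8,1 (sum=9), consumes 2 rolls
Frame 5 starts at roll index 8: roll=10 (strike), consumes 1 roll
Frame 6 starts at roll index 9: rolls=0,8 (sum=8), consumes 2 rolls
Frame 7 starts at roll index 11: rolls=6,3 (sum=9), consumes 2 rolls
Frame 8 starts at roll index 13: rolls=6,4 (sum=10), consumes 2 rolls
Frame 9 starts at roll index 15: roll=10 (strike), consumes 1 roll
Frame 10 starts at roll index 16: 2 remaining rolls

Answer: 0 2 4 6 8 9 11 13 15 16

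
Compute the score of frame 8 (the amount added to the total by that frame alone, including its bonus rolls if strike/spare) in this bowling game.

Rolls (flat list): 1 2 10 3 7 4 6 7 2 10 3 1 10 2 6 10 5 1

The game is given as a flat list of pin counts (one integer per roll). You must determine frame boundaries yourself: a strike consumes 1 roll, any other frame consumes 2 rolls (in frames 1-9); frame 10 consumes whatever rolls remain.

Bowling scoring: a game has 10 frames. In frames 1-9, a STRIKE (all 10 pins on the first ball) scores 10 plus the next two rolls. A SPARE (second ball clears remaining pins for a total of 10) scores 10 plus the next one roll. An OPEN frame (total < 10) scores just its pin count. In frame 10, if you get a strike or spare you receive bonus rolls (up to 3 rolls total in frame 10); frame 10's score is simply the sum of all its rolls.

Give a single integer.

Answer: 18

Derivation:
Frame 1: OPEN (1+2=3). Cumulative: 3
Frame 2: STRIKE. 10 + next two rolls (3+7) = 20. Cumulative: 23
Frame 3: SPARE (3+7=10). 10 + next roll (4) = 14. Cumulative: 37
Frame 4: SPARE (4+6=10). 10 + next roll (7) = 17. Cumulative: 54
Frame 5: OPEN (7+2=9). Cumulative: 63
Frame 6: STRIKE. 10 + next two rolls (3+1) = 14. Cumulative: 77
Frame 7: OPEN (3+1=4). Cumulative: 81
Frame 8: STRIKE. 10 + next two rolls (2+6) = 18. Cumulative: 99
Frame 9: OPEN (2+6=8). Cumulative: 107
Frame 10: STRIKE. Sum of all frame-10 rolls (10+5+1) = 16. Cumulative: 123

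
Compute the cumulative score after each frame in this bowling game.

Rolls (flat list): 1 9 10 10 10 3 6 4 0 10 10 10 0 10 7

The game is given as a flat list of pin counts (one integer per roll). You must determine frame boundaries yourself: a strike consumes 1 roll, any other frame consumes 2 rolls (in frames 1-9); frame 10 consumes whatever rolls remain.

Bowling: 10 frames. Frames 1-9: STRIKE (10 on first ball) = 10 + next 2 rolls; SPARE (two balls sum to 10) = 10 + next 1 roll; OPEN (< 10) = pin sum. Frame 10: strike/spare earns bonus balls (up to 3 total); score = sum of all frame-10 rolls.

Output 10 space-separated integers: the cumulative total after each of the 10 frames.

Answer: 20 50 73 92 101 105 135 155 175 192

Derivation:
Frame 1: SPARE (1+9=10). 10 + next roll (10) = 20. Cumulative: 20
Frame 2: STRIKE. 10 + next two rolls (10+10) = 30. Cumulative: 50
Frame 3: STRIKE. 10 + next two rolls (10+3) = 23. Cumulative: 73
Frame 4: STRIKE. 10 + next two rolls (3+6) = 19. Cumulative: 92
Frame 5: OPEN (3+6=9). Cumulative: 101
Frame 6: OPEN (4+0=4). Cumulative: 105
Frame 7: STRIKE. 10 + next two rolls (10+10) = 30. Cumulative: 135
Frame 8: STRIKE. 10 + next two rolls (10+0) = 20. Cumulative: 155
Frame 9: STRIKE. 10 + next two rolls (0+10) = 20. Cumulative: 175
Frame 10: SPARE. Sum of all frame-10 rolls (0+10+7) = 17. Cumulative: 192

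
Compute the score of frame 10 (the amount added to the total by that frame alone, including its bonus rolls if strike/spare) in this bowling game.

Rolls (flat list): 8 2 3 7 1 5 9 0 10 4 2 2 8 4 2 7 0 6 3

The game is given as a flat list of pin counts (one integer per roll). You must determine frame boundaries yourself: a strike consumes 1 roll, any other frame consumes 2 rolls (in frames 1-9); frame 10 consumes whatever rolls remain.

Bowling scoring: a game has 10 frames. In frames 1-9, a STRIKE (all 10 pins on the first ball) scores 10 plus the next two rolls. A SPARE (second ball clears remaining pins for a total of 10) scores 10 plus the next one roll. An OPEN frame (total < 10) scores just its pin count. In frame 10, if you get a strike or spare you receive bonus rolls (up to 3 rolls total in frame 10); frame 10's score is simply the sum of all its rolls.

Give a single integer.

Answer: 9

Derivation:
Frame 1: SPARE (8+2=10). 10 + next roll (3) = 13. Cumulative: 13
Frame 2: SPARE (3+7=10). 10 + next roll (1) = 11. Cumulative: 24
Frame 3: OPEN (1+5=6). Cumulative: 30
Frame 4: OPEN (9+0=9). Cumulative: 39
Frame 5: STRIKE. 10 + next two rolls (4+2) = 16. Cumulative: 55
Frame 6: OPEN (4+2=6). Cumulative: 61
Frame 7: SPARE (2+8=10). 10 + next roll (4) = 14. Cumulative: 75
Frame 8: OPEN (4+2=6). Cumulative: 81
Frame 9: OPEN (7+0=7). Cumulative: 88
Frame 10: OPEN. Sum of all frame-10 rolls (6+3) = 9. Cumulative: 97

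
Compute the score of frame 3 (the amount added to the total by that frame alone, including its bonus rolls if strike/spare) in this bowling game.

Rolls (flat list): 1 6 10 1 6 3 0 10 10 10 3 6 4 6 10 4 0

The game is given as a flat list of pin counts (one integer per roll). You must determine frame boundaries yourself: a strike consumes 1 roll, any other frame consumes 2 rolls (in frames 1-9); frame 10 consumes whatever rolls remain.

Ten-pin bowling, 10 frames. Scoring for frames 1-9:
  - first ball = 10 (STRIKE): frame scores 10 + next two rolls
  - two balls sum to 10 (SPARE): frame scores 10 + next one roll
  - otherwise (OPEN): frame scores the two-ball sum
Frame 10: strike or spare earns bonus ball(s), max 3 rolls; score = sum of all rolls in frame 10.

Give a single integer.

Answer: 7

Derivation:
Frame 1: OPEN (1+6=7). Cumulative: 7
Frame 2: STRIKE. 10 + next two rolls (1+6) = 17. Cumulative: 24
Frame 3: OPEN (1+6=7). Cumulative: 31
Frame 4: OPEN (3+0=3). Cumulative: 34
Frame 5: STRIKE. 10 + next two rolls (10+10) = 30. Cumulative: 64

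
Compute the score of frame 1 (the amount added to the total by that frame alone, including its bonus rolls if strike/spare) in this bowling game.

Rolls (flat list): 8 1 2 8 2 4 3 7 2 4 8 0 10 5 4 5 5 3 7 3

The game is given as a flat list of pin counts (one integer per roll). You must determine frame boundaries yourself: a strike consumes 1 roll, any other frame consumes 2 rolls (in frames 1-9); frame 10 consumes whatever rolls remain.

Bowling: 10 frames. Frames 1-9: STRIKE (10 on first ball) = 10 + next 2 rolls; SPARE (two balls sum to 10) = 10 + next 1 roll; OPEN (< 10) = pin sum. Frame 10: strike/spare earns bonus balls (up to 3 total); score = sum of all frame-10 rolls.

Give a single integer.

Frame 1: OPEN (8+1=9). Cumulative: 9
Frame 2: SPARE (2+8=10). 10 + next roll (2) = 12. Cumulative: 21
Frame 3: OPEN (2+4=6). Cumulative: 27

Answer: 9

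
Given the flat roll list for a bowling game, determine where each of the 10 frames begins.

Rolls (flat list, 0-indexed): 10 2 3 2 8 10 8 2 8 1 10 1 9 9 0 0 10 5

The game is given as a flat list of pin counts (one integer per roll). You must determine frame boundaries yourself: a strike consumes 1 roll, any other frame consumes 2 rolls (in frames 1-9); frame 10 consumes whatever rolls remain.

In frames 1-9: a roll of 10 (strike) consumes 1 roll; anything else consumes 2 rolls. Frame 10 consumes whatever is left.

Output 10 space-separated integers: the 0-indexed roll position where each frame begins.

Answer: 0 1 3 5 6 8 10 11 13 15

Derivation:
Frame 1 starts at roll index 0: roll=10 (strike), consumes 1 roll
Frame 2 starts at roll index 1: rolls=2,3 (sum=5), consumes 2 rolls
Frame 3 starts at roll index 3: rolls=2,8 (sum=10), consumes 2 rolls
Frame 4 starts at roll index 5: roll=10 (strike), consumes 1 roll
Frame 5 starts at roll index 6: rolls=8,2 (sum=10), consumes 2 rolls
Frame 6 starts at roll index 8: rolls=8,1 (sum=9), consumes 2 rolls
Frame 7 starts at roll index 10: roll=10 (strike), consumes 1 roll
Frame 8 starts at roll index 11: rolls=1,9 (sum=10), consumes 2 rolls
Frame 9 starts at roll index 13: rolls=9,0 (sum=9), consumes 2 rolls
Frame 10 starts at roll index 15: 3 remaining rolls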